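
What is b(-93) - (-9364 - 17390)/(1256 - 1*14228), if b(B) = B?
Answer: -205525/2162 ≈ -95.063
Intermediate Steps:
b(-93) - (-9364 - 17390)/(1256 - 1*14228) = -93 - (-9364 - 17390)/(1256 - 1*14228) = -93 - (-26754)/(1256 - 14228) = -93 - (-26754)/(-12972) = -93 - (-26754)*(-1)/12972 = -93 - 1*4459/2162 = -93 - 4459/2162 = -205525/2162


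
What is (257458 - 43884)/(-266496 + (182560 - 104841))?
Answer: -213574/188777 ≈ -1.1314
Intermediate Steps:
(257458 - 43884)/(-266496 + (182560 - 104841)) = 213574/(-266496 + 77719) = 213574/(-188777) = 213574*(-1/188777) = -213574/188777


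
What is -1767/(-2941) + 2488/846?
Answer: 4406045/1244043 ≈ 3.5417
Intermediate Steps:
-1767/(-2941) + 2488/846 = -1767*(-1/2941) + 2488*(1/846) = 1767/2941 + 1244/423 = 4406045/1244043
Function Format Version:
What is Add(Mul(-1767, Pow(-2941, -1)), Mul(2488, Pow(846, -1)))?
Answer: Rational(4406045, 1244043) ≈ 3.5417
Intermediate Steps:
Add(Mul(-1767, Pow(-2941, -1)), Mul(2488, Pow(846, -1))) = Add(Mul(-1767, Rational(-1, 2941)), Mul(2488, Rational(1, 846))) = Add(Rational(1767, 2941), Rational(1244, 423)) = Rational(4406045, 1244043)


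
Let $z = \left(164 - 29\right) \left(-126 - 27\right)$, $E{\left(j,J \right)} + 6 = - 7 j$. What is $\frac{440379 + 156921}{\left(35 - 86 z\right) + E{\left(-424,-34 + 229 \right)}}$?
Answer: $\frac{18100}{53919} \approx 0.33569$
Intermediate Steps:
$E{\left(j,J \right)} = -6 - 7 j$
$z = -20655$ ($z = 135 \left(-153\right) = -20655$)
$\frac{440379 + 156921}{\left(35 - 86 z\right) + E{\left(-424,-34 + 229 \right)}} = \frac{440379 + 156921}{\left(35 - -1776330\right) - -2962} = \frac{597300}{\left(35 + 1776330\right) + \left(-6 + 2968\right)} = \frac{597300}{1776365 + 2962} = \frac{597300}{1779327} = 597300 \cdot \frac{1}{1779327} = \frac{18100}{53919}$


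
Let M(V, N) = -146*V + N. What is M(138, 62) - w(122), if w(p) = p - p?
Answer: -20086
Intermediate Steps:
w(p) = 0
M(V, N) = N - 146*V
M(138, 62) - w(122) = (62 - 146*138) - 1*0 = (62 - 20148) + 0 = -20086 + 0 = -20086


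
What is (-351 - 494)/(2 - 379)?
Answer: 65/29 ≈ 2.2414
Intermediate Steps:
(-351 - 494)/(2 - 379) = -845/(-377) = -845*(-1/377) = 65/29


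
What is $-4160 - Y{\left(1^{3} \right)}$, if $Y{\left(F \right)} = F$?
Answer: $-4161$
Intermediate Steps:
$-4160 - Y{\left(1^{3} \right)} = -4160 - 1^{3} = -4160 - 1 = -4161$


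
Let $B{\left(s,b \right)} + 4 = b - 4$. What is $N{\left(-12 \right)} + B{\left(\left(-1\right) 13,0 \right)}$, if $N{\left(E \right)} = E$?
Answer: $-20$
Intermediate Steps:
$B{\left(s,b \right)} = -8 + b$ ($B{\left(s,b \right)} = -4 + \left(b - 4\right) = -4 + \left(-4 + b\right) = -8 + b$)
$N{\left(-12 \right)} + B{\left(\left(-1\right) 13,0 \right)} = -12 + \left(-8 + 0\right) = -12 - 8 = -20$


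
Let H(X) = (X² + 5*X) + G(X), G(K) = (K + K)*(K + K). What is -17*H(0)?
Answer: 0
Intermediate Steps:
G(K) = 4*K² (G(K) = (2*K)*(2*K) = 4*K²)
H(X) = 5*X + 5*X² (H(X) = (X² + 5*X) + 4*X² = 5*X + 5*X²)
-17*H(0) = -85*0*(1 + 0) = -85*0 = -17*0 = 0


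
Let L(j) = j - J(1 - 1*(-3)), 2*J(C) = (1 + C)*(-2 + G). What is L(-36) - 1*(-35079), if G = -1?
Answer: 70101/2 ≈ 35051.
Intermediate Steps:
J(C) = -3/2 - 3*C/2 (J(C) = ((1 + C)*(-2 - 1))/2 = ((1 + C)*(-3))/2 = (-3 - 3*C)/2 = -3/2 - 3*C/2)
L(j) = 15/2 + j (L(j) = j - (-3/2 - 3*(1 - 1*(-3))/2) = j - (-3/2 - 3*(1 + 3)/2) = j - (-3/2 - 3/2*4) = j - (-3/2 - 6) = j - 1*(-15/2) = j + 15/2 = 15/2 + j)
L(-36) - 1*(-35079) = (15/2 - 36) - 1*(-35079) = -57/2 + 35079 = 70101/2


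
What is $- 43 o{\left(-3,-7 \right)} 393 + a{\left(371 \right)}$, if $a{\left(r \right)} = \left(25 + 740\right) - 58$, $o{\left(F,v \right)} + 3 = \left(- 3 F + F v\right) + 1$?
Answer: $-472465$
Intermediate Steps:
$o{\left(F,v \right)} = -2 - 3 F + F v$ ($o{\left(F,v \right)} = -3 + \left(\left(- 3 F + F v\right) + 1\right) = -3 + \left(1 - 3 F + F v\right) = -2 - 3 F + F v$)
$a{\left(r \right)} = 707$ ($a{\left(r \right)} = 765 - 58 = 707$)
$- 43 o{\left(-3,-7 \right)} 393 + a{\left(371 \right)} = - 43 \left(-2 - -9 - -21\right) 393 + 707 = - 43 \left(-2 + 9 + 21\right) 393 + 707 = \left(-43\right) 28 \cdot 393 + 707 = \left(-1204\right) 393 + 707 = -473172 + 707 = -472465$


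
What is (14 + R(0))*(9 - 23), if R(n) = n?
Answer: -196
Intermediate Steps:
(14 + R(0))*(9 - 23) = (14 + 0)*(9 - 23) = 14*(-14) = -196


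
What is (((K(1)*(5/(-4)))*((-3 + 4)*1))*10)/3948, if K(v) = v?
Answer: -25/7896 ≈ -0.0031662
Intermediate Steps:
(((K(1)*(5/(-4)))*((-3 + 4)*1))*10)/3948 = (((1*(5/(-4)))*((-3 + 4)*1))*10)/3948 = (((1*(5*(-¼)))*(1*1))*10)*(1/3948) = (((1*(-5/4))*1)*10)*(1/3948) = (-5/4*1*10)*(1/3948) = -5/4*10*(1/3948) = -25/2*1/3948 = -25/7896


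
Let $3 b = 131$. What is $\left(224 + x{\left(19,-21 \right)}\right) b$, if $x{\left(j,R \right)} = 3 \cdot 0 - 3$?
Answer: $\frac{28951}{3} \approx 9650.3$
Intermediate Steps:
$x{\left(j,R \right)} = -3$ ($x{\left(j,R \right)} = 0 - 3 = -3$)
$b = \frac{131}{3}$ ($b = \frac{1}{3} \cdot 131 = \frac{131}{3} \approx 43.667$)
$\left(224 + x{\left(19,-21 \right)}\right) b = \left(224 - 3\right) \frac{131}{3} = 221 \cdot \frac{131}{3} = \frac{28951}{3}$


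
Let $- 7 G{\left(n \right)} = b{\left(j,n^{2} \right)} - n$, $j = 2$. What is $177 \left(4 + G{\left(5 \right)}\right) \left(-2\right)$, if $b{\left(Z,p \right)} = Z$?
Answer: $- \frac{10974}{7} \approx -1567.7$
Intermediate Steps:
$G{\left(n \right)} = - \frac{2}{7} + \frac{n}{7}$ ($G{\left(n \right)} = - \frac{2 - n}{7} = - \frac{2}{7} + \frac{n}{7}$)
$177 \left(4 + G{\left(5 \right)}\right) \left(-2\right) = 177 \left(4 + \left(- \frac{2}{7} + \frac{1}{7} \cdot 5\right)\right) \left(-2\right) = 177 \left(4 + \left(- \frac{2}{7} + \frac{5}{7}\right)\right) \left(-2\right) = 177 \left(4 + \frac{3}{7}\right) \left(-2\right) = 177 \cdot \frac{31}{7} \left(-2\right) = 177 \left(- \frac{62}{7}\right) = - \frac{10974}{7}$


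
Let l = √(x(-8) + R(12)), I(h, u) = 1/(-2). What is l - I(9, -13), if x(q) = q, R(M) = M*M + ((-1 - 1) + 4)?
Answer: ½ + √138 ≈ 12.247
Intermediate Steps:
I(h, u) = -½
R(M) = 2 + M² (R(M) = M² + (-2 + 4) = M² + 2 = 2 + M²)
l = √138 (l = √(-8 + (2 + 12²)) = √(-8 + (2 + 144)) = √(-8 + 146) = √138 ≈ 11.747)
l - I(9, -13) = √138 - 1*(-½) = √138 + ½ = ½ + √138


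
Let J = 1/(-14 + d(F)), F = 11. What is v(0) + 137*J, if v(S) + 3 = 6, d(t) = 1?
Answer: -98/13 ≈ -7.5385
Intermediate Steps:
v(S) = 3 (v(S) = -3 + 6 = 3)
J = -1/13 (J = 1/(-14 + 1) = 1/(-13) = -1/13 ≈ -0.076923)
v(0) + 137*J = 3 + 137*(-1/13) = 3 - 137/13 = -98/13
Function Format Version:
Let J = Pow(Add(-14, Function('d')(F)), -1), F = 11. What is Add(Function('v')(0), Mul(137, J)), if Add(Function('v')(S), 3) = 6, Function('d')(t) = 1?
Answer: Rational(-98, 13) ≈ -7.5385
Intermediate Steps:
Function('v')(S) = 3 (Function('v')(S) = Add(-3, 6) = 3)
J = Rational(-1, 13) (J = Pow(Add(-14, 1), -1) = Pow(-13, -1) = Rational(-1, 13) ≈ -0.076923)
Add(Function('v')(0), Mul(137, J)) = Add(3, Mul(137, Rational(-1, 13))) = Add(3, Rational(-137, 13)) = Rational(-98, 13)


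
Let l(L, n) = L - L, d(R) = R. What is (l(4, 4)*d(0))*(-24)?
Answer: 0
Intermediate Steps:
l(L, n) = 0
(l(4, 4)*d(0))*(-24) = (0*0)*(-24) = 0*(-24) = 0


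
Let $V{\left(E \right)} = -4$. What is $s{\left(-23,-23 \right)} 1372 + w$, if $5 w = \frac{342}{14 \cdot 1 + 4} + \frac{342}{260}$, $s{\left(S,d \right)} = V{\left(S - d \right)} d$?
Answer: $\frac{82048241}{650} \approx 1.2623 \cdot 10^{5}$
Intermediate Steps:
$s{\left(S,d \right)} = - 4 d$
$w = \frac{2641}{650}$ ($w = \frac{\frac{342}{14 \cdot 1 + 4} + \frac{342}{260}}{5} = \frac{\frac{342}{14 + 4} + 342 \cdot \frac{1}{260}}{5} = \frac{\frac{342}{18} + \frac{171}{130}}{5} = \frac{342 \cdot \frac{1}{18} + \frac{171}{130}}{5} = \frac{19 + \frac{171}{130}}{5} = \frac{1}{5} \cdot \frac{2641}{130} = \frac{2641}{650} \approx 4.0631$)
$s{\left(-23,-23 \right)} 1372 + w = \left(-4\right) \left(-23\right) 1372 + \frac{2641}{650} = 92 \cdot 1372 + \frac{2641}{650} = 126224 + \frac{2641}{650} = \frac{82048241}{650}$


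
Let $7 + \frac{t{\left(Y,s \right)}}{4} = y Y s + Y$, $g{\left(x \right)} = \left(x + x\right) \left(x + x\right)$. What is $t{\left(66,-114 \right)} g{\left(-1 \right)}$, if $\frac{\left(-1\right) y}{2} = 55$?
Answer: $13243184$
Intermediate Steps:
$y = -110$ ($y = \left(-2\right) 55 = -110$)
$g{\left(x \right)} = 4 x^{2}$ ($g{\left(x \right)} = 2 x 2 x = 4 x^{2}$)
$t{\left(Y,s \right)} = -28 + 4 Y - 440 Y s$ ($t{\left(Y,s \right)} = -28 + 4 \left(- 110 Y s + Y\right) = -28 + 4 \left(Y - 110 Y s\right) = -28 - \left(- 4 Y + 440 Y s\right) = -28 + 4 Y - 440 Y s$)
$t{\left(66,-114 \right)} g{\left(-1 \right)} = \left(-28 + 4 \cdot 66 - 29040 \left(-114\right)\right) 4 \left(-1\right)^{2} = \left(-28 + 264 + 3310560\right) 4 \cdot 1 = 3310796 \cdot 4 = 13243184$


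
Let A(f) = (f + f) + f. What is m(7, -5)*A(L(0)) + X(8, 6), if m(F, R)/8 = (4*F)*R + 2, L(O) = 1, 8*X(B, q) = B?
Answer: -3311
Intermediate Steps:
X(B, q) = B/8
m(F, R) = 16 + 32*F*R (m(F, R) = 8*((4*F)*R + 2) = 8*(4*F*R + 2) = 8*(2 + 4*F*R) = 16 + 32*F*R)
A(f) = 3*f (A(f) = 2*f + f = 3*f)
m(7, -5)*A(L(0)) + X(8, 6) = (16 + 32*7*(-5))*(3*1) + (⅛)*8 = (16 - 1120)*3 + 1 = -1104*3 + 1 = -3312 + 1 = -3311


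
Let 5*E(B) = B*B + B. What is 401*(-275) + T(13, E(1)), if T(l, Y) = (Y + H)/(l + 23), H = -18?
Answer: -4962397/45 ≈ -1.1028e+5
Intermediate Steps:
E(B) = B/5 + B²/5 (E(B) = (B*B + B)/5 = (B² + B)/5 = (B + B²)/5 = B/5 + B²/5)
T(l, Y) = (-18 + Y)/(23 + l) (T(l, Y) = (Y - 18)/(l + 23) = (-18 + Y)/(23 + l))
401*(-275) + T(13, E(1)) = 401*(-275) + (-18 + (⅕)*1*(1 + 1))/(23 + 13) = -110275 + (-18 + (⅕)*1*2)/36 = -110275 + (-18 + ⅖)/36 = -110275 + (1/36)*(-88/5) = -110275 - 22/45 = -4962397/45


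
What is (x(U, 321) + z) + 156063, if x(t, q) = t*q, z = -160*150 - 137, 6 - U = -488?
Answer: 290500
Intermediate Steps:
U = 494 (U = 6 - 1*(-488) = 6 + 488 = 494)
z = -24137 (z = -24000 - 137 = -24137)
x(t, q) = q*t
(x(U, 321) + z) + 156063 = (321*494 - 24137) + 156063 = (158574 - 24137) + 156063 = 134437 + 156063 = 290500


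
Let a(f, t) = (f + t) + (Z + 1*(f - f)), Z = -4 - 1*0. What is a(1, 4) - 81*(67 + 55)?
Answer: -9881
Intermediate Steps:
Z = -4 (Z = -4 + 0 = -4)
a(f, t) = -4 + f + t (a(f, t) = (f + t) + (-4 + 1*(f - f)) = (f + t) + (-4 + 1*0) = (f + t) + (-4 + 0) = (f + t) - 4 = -4 + f + t)
a(1, 4) - 81*(67 + 55) = (-4 + 1 + 4) - 81*(67 + 55) = 1 - 81*122 = 1 - 9882 = -9881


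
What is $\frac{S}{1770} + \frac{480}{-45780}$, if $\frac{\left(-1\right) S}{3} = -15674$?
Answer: $\frac{5977271}{225085} \approx 26.556$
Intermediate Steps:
$S = 47022$ ($S = \left(-3\right) \left(-15674\right) = 47022$)
$\frac{S}{1770} + \frac{480}{-45780} = \frac{47022}{1770} + \frac{480}{-45780} = 47022 \cdot \frac{1}{1770} + 480 \left(- \frac{1}{45780}\right) = \frac{7837}{295} - \frac{8}{763} = \frac{5977271}{225085}$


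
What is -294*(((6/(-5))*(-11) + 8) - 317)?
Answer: 434826/5 ≈ 86965.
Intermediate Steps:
-294*(((6/(-5))*(-11) + 8) - 317) = -294*(((6*(-1/5))*(-11) + 8) - 317) = -294*((-6/5*(-11) + 8) - 317) = -294*((66/5 + 8) - 317) = -294*(106/5 - 317) = -294*(-1479/5) = 434826/5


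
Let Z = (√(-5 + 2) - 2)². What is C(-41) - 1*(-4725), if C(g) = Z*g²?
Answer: 6406 - 6724*I*√3 ≈ 6406.0 - 11646.0*I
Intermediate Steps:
Z = (-2 + I*√3)² (Z = (√(-3) - 2)² = (I*√3 - 2)² = (-2 + I*√3)² ≈ 1.0 - 6.9282*I)
C(g) = g²*(2 - I*√3)² (C(g) = (2 - I*√3)²*g² = g²*(2 - I*√3)²)
C(-41) - 1*(-4725) = (-41)²*(2 - I*√3)² - 1*(-4725) = 1681*(2 - I*√3)² + 4725 = 4725 + 1681*(2 - I*√3)²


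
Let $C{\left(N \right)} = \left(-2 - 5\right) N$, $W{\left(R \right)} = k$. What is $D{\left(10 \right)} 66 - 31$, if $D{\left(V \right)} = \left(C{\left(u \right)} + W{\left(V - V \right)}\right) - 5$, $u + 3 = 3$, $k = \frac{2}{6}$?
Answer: $-339$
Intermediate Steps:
$k = \frac{1}{3}$ ($k = 2 \cdot \frac{1}{6} = \frac{1}{3} \approx 0.33333$)
$W{\left(R \right)} = \frac{1}{3}$
$u = 0$ ($u = -3 + 3 = 0$)
$C{\left(N \right)} = - 7 N$
$D{\left(V \right)} = - \frac{14}{3}$ ($D{\left(V \right)} = \left(\left(-7\right) 0 + \frac{1}{3}\right) - 5 = \left(0 + \frac{1}{3}\right) - 5 = \frac{1}{3} - 5 = - \frac{14}{3}$)
$D{\left(10 \right)} 66 - 31 = \left(- \frac{14}{3}\right) 66 - 31 = -308 - 31 = -339$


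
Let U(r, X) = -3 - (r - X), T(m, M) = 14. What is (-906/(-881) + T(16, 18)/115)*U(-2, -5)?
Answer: -699144/101315 ≈ -6.9007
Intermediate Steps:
U(r, X) = -3 + X - r (U(r, X) = -3 + (X - r) = -3 + X - r)
(-906/(-881) + T(16, 18)/115)*U(-2, -5) = (-906/(-881) + 14/115)*(-3 - 5 - 1*(-2)) = (-906*(-1/881) + 14*(1/115))*(-3 - 5 + 2) = (906/881 + 14/115)*(-6) = (116524/101315)*(-6) = -699144/101315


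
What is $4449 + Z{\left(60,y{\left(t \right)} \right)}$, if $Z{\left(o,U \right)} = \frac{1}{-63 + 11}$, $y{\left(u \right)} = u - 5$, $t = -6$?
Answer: $\frac{231347}{52} \approx 4449.0$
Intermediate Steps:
$y{\left(u \right)} = -5 + u$ ($y{\left(u \right)} = u - 5 = -5 + u$)
$Z{\left(o,U \right)} = - \frac{1}{52}$ ($Z{\left(o,U \right)} = \frac{1}{-52} = - \frac{1}{52}$)
$4449 + Z{\left(60,y{\left(t \right)} \right)} = 4449 - \frac{1}{52} = \frac{231347}{52}$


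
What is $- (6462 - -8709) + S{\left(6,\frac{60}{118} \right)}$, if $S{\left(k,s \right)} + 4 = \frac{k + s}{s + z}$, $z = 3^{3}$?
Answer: $- \frac{8209547}{541} \approx -15175.0$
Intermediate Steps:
$z = 27$
$S{\left(k,s \right)} = -4 + \frac{k + s}{27 + s}$ ($S{\left(k,s \right)} = -4 + \frac{k + s}{s + 27} = -4 + \frac{k + s}{27 + s}$)
$- (6462 - -8709) + S{\left(6,\frac{60}{118} \right)} = - (6462 - -8709) + \frac{-108 + 6 - 3 \cdot \frac{60}{118}}{27 + \frac{60}{118}} = - (6462 + 8709) + \frac{-108 + 6 - 3 \cdot 60 \cdot \frac{1}{118}}{27 + 60 \cdot \frac{1}{118}} = \left(-1\right) 15171 + \frac{-108 + 6 - \frac{90}{59}}{27 + \frac{30}{59}} = -15171 + \frac{-108 + 6 - \frac{90}{59}}{\frac{1623}{59}} = -15171 + \frac{59}{1623} \left(- \frac{6108}{59}\right) = -15171 - \frac{2036}{541} = - \frac{8209547}{541}$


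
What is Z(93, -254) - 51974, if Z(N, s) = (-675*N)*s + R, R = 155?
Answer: 15893031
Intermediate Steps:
Z(N, s) = 155 - 675*N*s (Z(N, s) = (-675*N)*s + 155 = -675*N*s + 155 = 155 - 675*N*s)
Z(93, -254) - 51974 = (155 - 675*93*(-254)) - 51974 = (155 + 15944850) - 51974 = 15945005 - 51974 = 15893031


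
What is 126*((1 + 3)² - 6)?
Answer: 1260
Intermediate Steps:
126*((1 + 3)² - 6) = 126*(4² - 6) = 126*(16 - 6) = 126*10 = 1260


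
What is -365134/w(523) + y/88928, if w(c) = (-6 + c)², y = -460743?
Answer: -14147470189/2160861472 ≈ -6.5471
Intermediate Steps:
-365134/w(523) + y/88928 = -365134/(-6 + 523)² - 460743/88928 = -365134/(517²) - 460743*1/88928 = -365134/267289 - 460743/88928 = -365134*1/267289 - 460743/88928 = -33194/24299 - 460743/88928 = -14147470189/2160861472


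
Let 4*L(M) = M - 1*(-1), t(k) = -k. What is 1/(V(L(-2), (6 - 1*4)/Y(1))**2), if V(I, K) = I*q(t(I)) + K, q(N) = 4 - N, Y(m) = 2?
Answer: 256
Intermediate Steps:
L(M) = 1/4 + M/4 (L(M) = (M - 1*(-1))/4 = (M + 1)/4 = (1 + M)/4 = 1/4 + M/4)
V(I, K) = K + I*(4 + I) (V(I, K) = I*(4 - (-1)*I) + K = I*(4 + I) + K = K + I*(4 + I))
1/(V(L(-2), (6 - 1*4)/Y(1))**2) = 1/(((6 - 1*4)/2 + (1/4 + (1/4)*(-2))*(4 + (1/4 + (1/4)*(-2))))**2) = 1/(((6 - 4)*(1/2) + (1/4 - 1/2)*(4 + (1/4 - 1/2)))**2) = 1/((2*(1/2) - (4 - 1/4)/4)**2) = 1/((1 - 1/4*15/4)**2) = 1/((1 - 15/16)**2) = 1/((1/16)**2) = 1/(1/256) = 256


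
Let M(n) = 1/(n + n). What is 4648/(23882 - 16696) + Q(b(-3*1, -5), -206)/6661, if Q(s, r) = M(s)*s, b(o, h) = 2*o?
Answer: 30963921/47865946 ≈ 0.64689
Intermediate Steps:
M(n) = 1/(2*n)
Q(s, r) = ½ (Q(s, r) = (1/(2*s))*s = ½)
4648/(23882 - 16696) + Q(b(-3*1, -5), -206)/6661 = 4648/(23882 - 16696) + (½)/6661 = 4648/7186 + (½)*(1/6661) = 4648*(1/7186) + 1/13322 = 2324/3593 + 1/13322 = 30963921/47865946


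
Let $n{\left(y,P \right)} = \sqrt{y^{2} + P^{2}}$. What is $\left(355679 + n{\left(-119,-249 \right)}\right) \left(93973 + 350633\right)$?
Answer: $158137017474 + 444606 \sqrt{76162} \approx 1.5826 \cdot 10^{11}$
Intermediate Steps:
$n{\left(y,P \right)} = \sqrt{P^{2} + y^{2}}$
$\left(355679 + n{\left(-119,-249 \right)}\right) \left(93973 + 350633\right) = \left(355679 + \sqrt{\left(-249\right)^{2} + \left(-119\right)^{2}}\right) \left(93973 + 350633\right) = \left(355679 + \sqrt{62001 + 14161}\right) 444606 = \left(355679 + \sqrt{76162}\right) 444606 = 158137017474 + 444606 \sqrt{76162}$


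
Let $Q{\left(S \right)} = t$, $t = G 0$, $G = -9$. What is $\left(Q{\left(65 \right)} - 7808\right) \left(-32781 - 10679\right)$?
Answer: $339335680$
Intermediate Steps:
$t = 0$ ($t = \left(-9\right) 0 = 0$)
$Q{\left(S \right)} = 0$
$\left(Q{\left(65 \right)} - 7808\right) \left(-32781 - 10679\right) = \left(0 - 7808\right) \left(-32781 - 10679\right) = \left(-7808\right) \left(-43460\right) = 339335680$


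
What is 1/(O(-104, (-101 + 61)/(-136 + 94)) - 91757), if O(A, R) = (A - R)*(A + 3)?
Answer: -21/1704293 ≈ -1.2322e-5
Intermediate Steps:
O(A, R) = (3 + A)*(A - R) (O(A, R) = (A - R)*(3 + A) = (3 + A)*(A - R))
1/(O(-104, (-101 + 61)/(-136 + 94)) - 91757) = 1/(((-104)² - 3*(-101 + 61)/(-136 + 94) + 3*(-104) - 1*(-104)*(-101 + 61)/(-136 + 94)) - 91757) = 1/((10816 - (-120)/(-42) - 312 - 1*(-104)*(-40/(-42))) - 91757) = 1/((10816 - (-120)*(-1)/42 - 312 - 1*(-104)*(-40*(-1/42))) - 91757) = 1/((10816 - 3*20/21 - 312 - 1*(-104)*20/21) - 91757) = 1/((10816 - 20/7 - 312 + 2080/21) - 91757) = 1/(222604/21 - 91757) = 1/(-1704293/21) = -21/1704293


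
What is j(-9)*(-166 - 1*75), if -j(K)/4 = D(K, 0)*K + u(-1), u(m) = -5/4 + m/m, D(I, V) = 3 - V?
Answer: -26269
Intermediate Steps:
u(m) = -¼ (u(m) = -5*¼ + 1 = -5/4 + 1 = -¼)
j(K) = 1 - 12*K (j(K) = -4*((3 - 1*0)*K - ¼) = -4*((3 + 0)*K - ¼) = -4*(3*K - ¼) = -4*(-¼ + 3*K) = 1 - 12*K)
j(-9)*(-166 - 1*75) = (1 - 12*(-9))*(-166 - 1*75) = (1 + 108)*(-166 - 75) = 109*(-241) = -26269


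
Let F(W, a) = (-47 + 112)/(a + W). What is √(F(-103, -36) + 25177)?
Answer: √486435782/139 ≈ 158.67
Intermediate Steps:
F(W, a) = 65/(W + a)
√(F(-103, -36) + 25177) = √(65/(-103 - 36) + 25177) = √(65/(-139) + 25177) = √(65*(-1/139) + 25177) = √(-65/139 + 25177) = √(3499538/139) = √486435782/139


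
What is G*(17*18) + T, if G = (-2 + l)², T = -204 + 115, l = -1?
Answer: 2665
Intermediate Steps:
T = -89
G = 9 (G = (-2 - 1)² = (-3)² = 9)
G*(17*18) + T = 9*(17*18) - 89 = 9*306 - 89 = 2754 - 89 = 2665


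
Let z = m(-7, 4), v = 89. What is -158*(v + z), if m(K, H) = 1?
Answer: -14220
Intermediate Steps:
z = 1
-158*(v + z) = -158*(89 + 1) = -158*90 = -14220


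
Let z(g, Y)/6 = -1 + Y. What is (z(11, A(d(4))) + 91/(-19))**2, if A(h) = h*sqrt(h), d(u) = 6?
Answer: 2849161/361 - 14760*sqrt(6)/19 ≈ 5989.5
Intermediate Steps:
A(h) = h**(3/2)
z(g, Y) = -6 + 6*Y (z(g, Y) = 6*(-1 + Y) = -6 + 6*Y)
(z(11, A(d(4))) + 91/(-19))**2 = ((-6 + 6*6**(3/2)) + 91/(-19))**2 = ((-6 + 6*(6*sqrt(6))) + 91*(-1/19))**2 = ((-6 + 36*sqrt(6)) - 91/19)**2 = (-205/19 + 36*sqrt(6))**2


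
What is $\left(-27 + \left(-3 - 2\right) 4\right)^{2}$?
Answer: $2209$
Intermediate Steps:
$\left(-27 + \left(-3 - 2\right) 4\right)^{2} = \left(-27 - 20\right)^{2} = \left(-47\right)^{2} = 2209$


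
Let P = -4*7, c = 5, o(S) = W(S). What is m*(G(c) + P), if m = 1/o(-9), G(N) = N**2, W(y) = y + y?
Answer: 1/6 ≈ 0.16667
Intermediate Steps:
W(y) = 2*y
o(S) = 2*S
P = -28
m = -1/18 (m = 1/(2*(-9)) = 1/(-18) = -1/18 ≈ -0.055556)
m*(G(c) + P) = -(5**2 - 28)/18 = -(25 - 28)/18 = -1/18*(-3) = 1/6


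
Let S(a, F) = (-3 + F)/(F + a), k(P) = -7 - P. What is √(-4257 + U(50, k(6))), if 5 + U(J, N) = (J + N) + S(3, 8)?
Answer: I*√511170/11 ≈ 64.996*I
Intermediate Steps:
S(a, F) = (-3 + F)/(F + a)
U(J, N) = -50/11 + J + N (U(J, N) = -5 + ((J + N) + (-3 + 8)/(8 + 3)) = -5 + ((J + N) + 5/11) = -5 + (5/11 + J + N) = -50/11 + J + N)
√(-4257 + U(50, k(6))) = √(-4257 + (-50/11 + 50 + (-7 - 1*6))) = √(-4257 + (-50/11 + 50 + (-7 - 6))) = √(-4257 + (-50/11 + 50 - 13)) = √(-4257 + 357/11) = √(-46470/11) = I*√511170/11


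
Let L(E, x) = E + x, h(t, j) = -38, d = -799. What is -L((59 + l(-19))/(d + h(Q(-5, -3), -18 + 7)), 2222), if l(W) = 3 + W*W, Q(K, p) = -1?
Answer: -206599/93 ≈ -2221.5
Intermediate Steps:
l(W) = 3 + W**2
-L((59 + l(-19))/(d + h(Q(-5, -3), -18 + 7)), 2222) = -((59 + (3 + (-19)**2))/(-799 - 38) + 2222) = -((59 + (3 + 361))/(-837) + 2222) = -((59 + 364)*(-1/837) + 2222) = -(423*(-1/837) + 2222) = -(-47/93 + 2222) = -1*206599/93 = -206599/93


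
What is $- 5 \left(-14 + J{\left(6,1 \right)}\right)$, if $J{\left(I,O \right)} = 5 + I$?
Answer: $15$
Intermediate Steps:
$- 5 \left(-14 + J{\left(6,1 \right)}\right) = - 5 \left(-14 + \left(5 + 6\right)\right) = - 5 \left(-14 + 11\right) = \left(-5\right) \left(-3\right) = 15$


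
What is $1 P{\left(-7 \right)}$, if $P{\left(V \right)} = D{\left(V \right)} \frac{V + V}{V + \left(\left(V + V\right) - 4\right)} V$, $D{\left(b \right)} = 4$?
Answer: $- \frac{392}{25} \approx -15.68$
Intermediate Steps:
$P{\left(V \right)} = \frac{8 V^{2}}{-4 + 3 V}$ ($P{\left(V \right)} = 4 \frac{V + V}{V + \left(\left(V + V\right) - 4\right)} V = 4 \frac{2 V}{V + \left(2 V - 4\right)} V = 4 \frac{2 V}{V + \left(-4 + 2 V\right)} V = 4 \frac{2 V}{-4 + 3 V} V = \frac{8 V}{-4 + 3 V} V = \frac{8 V^{2}}{-4 + 3 V}$)
$1 P{\left(-7 \right)} = 1 \frac{8 \left(-7\right)^{2}}{-4 + 3 \left(-7\right)} = 1 \cdot 8 \cdot 49 \frac{1}{-4 - 21} = 1 \cdot 8 \cdot 49 \frac{1}{-25} = 1 \cdot 8 \cdot 49 \left(- \frac{1}{25}\right) = 1 \left(- \frac{392}{25}\right) = - \frac{392}{25}$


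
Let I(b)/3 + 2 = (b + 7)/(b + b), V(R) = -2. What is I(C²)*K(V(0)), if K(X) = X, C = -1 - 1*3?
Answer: 123/16 ≈ 7.6875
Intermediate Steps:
C = -4 (C = -1 - 3 = -4)
I(b) = -6 + 3*(7 + b)/(2*b) (I(b) = -6 + 3*((b + 7)/(b + b)) = -6 + 3*((7 + b)/((2*b))) = -6 + 3*((7 + b)*(1/(2*b))) = -6 + 3*((7 + b)/(2*b)) = -6 + 3*(7 + b)/(2*b))
I(C²)*K(V(0)) = (3*(7 - 3*(-4)²)/(2*((-4)²)))*(-2) = ((3/2)*(7 - 3*16)/16)*(-2) = ((3/2)*(1/16)*(7 - 48))*(-2) = ((3/2)*(1/16)*(-41))*(-2) = -123/32*(-2) = 123/16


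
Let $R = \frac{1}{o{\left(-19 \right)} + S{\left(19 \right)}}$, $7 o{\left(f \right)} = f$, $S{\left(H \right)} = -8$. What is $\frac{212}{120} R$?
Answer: $- \frac{371}{2250} \approx -0.16489$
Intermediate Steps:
$o{\left(f \right)} = \frac{f}{7}$
$R = - \frac{7}{75}$ ($R = \frac{1}{\frac{1}{7} \left(-19\right) - 8} = \frac{1}{- \frac{19}{7} - 8} = \frac{1}{- \frac{75}{7}} = - \frac{7}{75} \approx -0.093333$)
$\frac{212}{120} R = \frac{212}{120} \left(- \frac{7}{75}\right) = 212 \cdot \frac{1}{120} \left(- \frac{7}{75}\right) = \frac{53}{30} \left(- \frac{7}{75}\right) = - \frac{371}{2250}$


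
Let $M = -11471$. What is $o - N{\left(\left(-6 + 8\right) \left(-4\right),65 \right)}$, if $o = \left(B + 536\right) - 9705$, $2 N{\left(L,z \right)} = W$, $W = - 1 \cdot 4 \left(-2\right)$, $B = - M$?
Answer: $2298$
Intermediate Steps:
$B = 11471$ ($B = \left(-1\right) \left(-11471\right) = 11471$)
$W = 8$ ($W = \left(-1\right) 4 \left(-2\right) = \left(-4\right) \left(-2\right) = 8$)
$N{\left(L,z \right)} = 4$ ($N{\left(L,z \right)} = \frac{1}{2} \cdot 8 = 4$)
$o = 2302$ ($o = \left(11471 + 536\right) - 9705 = 12007 - 9705 = 2302$)
$o - N{\left(\left(-6 + 8\right) \left(-4\right),65 \right)} = 2302 - 4 = 2298$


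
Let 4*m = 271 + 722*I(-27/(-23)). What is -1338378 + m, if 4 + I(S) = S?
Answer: -123171473/92 ≈ -1.3388e+6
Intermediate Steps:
I(S) = -4 + S
m = -40697/92 (m = (271 + 722*(-4 - 27/(-23)))/4 = (271 + 722*(-4 - 27*(-1/23)))/4 = (271 + 722*(-4 + 27/23))/4 = (271 + 722*(-65/23))/4 = (271 - 46930/23)/4 = (¼)*(-40697/23) = -40697/92 ≈ -442.36)
-1338378 + m = -1338378 - 40697/92 = -123171473/92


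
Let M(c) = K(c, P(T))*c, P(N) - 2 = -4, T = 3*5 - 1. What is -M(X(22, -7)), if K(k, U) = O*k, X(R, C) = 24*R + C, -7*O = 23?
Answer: 6243143/7 ≈ 8.9188e+5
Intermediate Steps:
T = 14 (T = 15 - 1 = 14)
O = -23/7 (O = -1/7*23 = -23/7 ≈ -3.2857)
P(N) = -2 (P(N) = 2 - 4 = -2)
X(R, C) = C + 24*R
K(k, U) = -23*k/7
M(c) = -23*c**2/7 (M(c) = (-23*c/7)*c = -23*c**2/7)
-M(X(22, -7)) = -(-23)*(-7 + 24*22)**2/7 = -(-23)*(-7 + 528)**2/7 = -(-23)*521**2/7 = -(-23)*271441/7 = -1*(-6243143/7) = 6243143/7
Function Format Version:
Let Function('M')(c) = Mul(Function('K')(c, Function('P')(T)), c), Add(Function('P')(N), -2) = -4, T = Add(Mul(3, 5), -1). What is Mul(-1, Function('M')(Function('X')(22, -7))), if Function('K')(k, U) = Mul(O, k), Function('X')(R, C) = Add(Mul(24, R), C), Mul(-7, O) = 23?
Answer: Rational(6243143, 7) ≈ 8.9188e+5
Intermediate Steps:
T = 14 (T = Add(15, -1) = 14)
O = Rational(-23, 7) (O = Mul(Rational(-1, 7), 23) = Rational(-23, 7) ≈ -3.2857)
Function('P')(N) = -2 (Function('P')(N) = Add(2, -4) = -2)
Function('X')(R, C) = Add(C, Mul(24, R))
Function('K')(k, U) = Mul(Rational(-23, 7), k)
Function('M')(c) = Mul(Rational(-23, 7), Pow(c, 2)) (Function('M')(c) = Mul(Mul(Rational(-23, 7), c), c) = Mul(Rational(-23, 7), Pow(c, 2)))
Mul(-1, Function('M')(Function('X')(22, -7))) = Mul(-1, Mul(Rational(-23, 7), Pow(Add(-7, Mul(24, 22)), 2))) = Mul(-1, Mul(Rational(-23, 7), Pow(Add(-7, 528), 2))) = Mul(-1, Mul(Rational(-23, 7), Pow(521, 2))) = Mul(-1, Mul(Rational(-23, 7), 271441)) = Mul(-1, Rational(-6243143, 7)) = Rational(6243143, 7)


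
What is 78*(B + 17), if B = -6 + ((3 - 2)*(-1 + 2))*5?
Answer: 1248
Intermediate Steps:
B = -1 (B = -6 + (1*1)*5 = -6 + 1*5 = -6 + 5 = -1)
78*(B + 17) = 78*(-1 + 17) = 78*16 = 1248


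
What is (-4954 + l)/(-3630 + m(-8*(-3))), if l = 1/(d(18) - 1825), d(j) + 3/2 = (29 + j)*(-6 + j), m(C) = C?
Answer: 6254426/4552575 ≈ 1.3738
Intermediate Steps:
d(j) = -3/2 + (-6 + j)*(29 + j) (d(j) = -3/2 + (29 + j)*(-6 + j) = -3/2 + (-6 + j)*(29 + j))
l = -2/2525 (l = 1/((-351/2 + 18² + 23*18) - 1825) = 1/((-351/2 + 324 + 414) - 1825) = 1/(1125/2 - 1825) = 1/(-2525/2) = -2/2525 ≈ -0.00079208)
(-4954 + l)/(-3630 + m(-8*(-3))) = (-4954 - 2/2525)/(-3630 - 8*(-3)) = -12508852/(2525*(-3630 + 24)) = -12508852/2525/(-3606) = -12508852/2525*(-1/3606) = 6254426/4552575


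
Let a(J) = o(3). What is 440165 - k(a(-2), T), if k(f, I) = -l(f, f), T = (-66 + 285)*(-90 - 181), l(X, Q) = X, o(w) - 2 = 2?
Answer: 440169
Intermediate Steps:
o(w) = 4 (o(w) = 2 + 2 = 4)
a(J) = 4
T = -59349 (T = 219*(-271) = -59349)
k(f, I) = -f
440165 - k(a(-2), T) = 440165 - (-1)*4 = 440165 - 1*(-4) = 440165 + 4 = 440169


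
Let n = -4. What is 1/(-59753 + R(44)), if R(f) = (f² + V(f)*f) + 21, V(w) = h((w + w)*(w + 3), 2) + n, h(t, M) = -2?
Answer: -1/58060 ≈ -1.7224e-5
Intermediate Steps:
V(w) = -6 (V(w) = -2 - 4 = -6)
R(f) = 21 + f² - 6*f (R(f) = (f² - 6*f) + 21 = 21 + f² - 6*f)
1/(-59753 + R(44)) = 1/(-59753 + (21 + 44² - 6*44)) = 1/(-59753 + (21 + 1936 - 264)) = 1/(-59753 + 1693) = 1/(-58060) = -1/58060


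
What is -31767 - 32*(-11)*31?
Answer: -20855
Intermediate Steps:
-31767 - 32*(-11)*31 = -31767 - (-352)*31 = -31767 - 1*(-10912) = -31767 + 10912 = -20855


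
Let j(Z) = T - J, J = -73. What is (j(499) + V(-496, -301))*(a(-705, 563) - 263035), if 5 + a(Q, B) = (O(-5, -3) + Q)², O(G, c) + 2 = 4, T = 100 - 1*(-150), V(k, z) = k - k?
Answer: 74667587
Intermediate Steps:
V(k, z) = 0
T = 250 (T = 100 + 150 = 250)
O(G, c) = 2 (O(G, c) = -2 + 4 = 2)
j(Z) = 323 (j(Z) = 250 - 1*(-73) = 250 + 73 = 323)
a(Q, B) = -5 + (2 + Q)²
(j(499) + V(-496, -301))*(a(-705, 563) - 263035) = (323 + 0)*((-5 + (2 - 705)²) - 263035) = 323*((-5 + (-703)²) - 263035) = 323*((-5 + 494209) - 263035) = 323*(494204 - 263035) = 323*231169 = 74667587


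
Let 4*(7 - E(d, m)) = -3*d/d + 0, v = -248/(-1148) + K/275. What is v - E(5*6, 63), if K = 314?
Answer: -2018003/315700 ≈ -6.3922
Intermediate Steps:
v = 107168/78925 (v = -248/(-1148) + 314/275 = -248*(-1/1148) + 314*(1/275) = 62/287 + 314/275 = 107168/78925 ≈ 1.3578)
E(d, m) = 31/4 (E(d, m) = 7 - (-3*d/d + 0)/4 = 7 - (-3*1 + 0)/4 = 7 - (-3 + 0)/4 = 7 - ¼*(-3) = 7 + ¾ = 31/4)
v - E(5*6, 63) = 107168/78925 - 1*31/4 = 107168/78925 - 31/4 = -2018003/315700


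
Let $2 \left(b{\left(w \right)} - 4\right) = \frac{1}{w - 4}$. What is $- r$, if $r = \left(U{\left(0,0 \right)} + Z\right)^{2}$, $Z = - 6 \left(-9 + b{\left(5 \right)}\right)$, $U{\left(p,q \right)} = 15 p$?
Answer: $-729$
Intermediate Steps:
$b{\left(w \right)} = 4 + \frac{1}{2 \left(-4 + w\right)}$ ($b{\left(w \right)} = 4 + \frac{1}{2 \left(w - 4\right)} = 4 + \frac{1}{2 \left(-4 + w\right)}$)
$Z = 27$ ($Z = - 6 \left(-9 + \frac{-31 + 8 \cdot 5}{2 \left(-4 + 5\right)}\right) = - 6 \left(-9 + \frac{-31 + 40}{2 \cdot 1}\right) = - 6 \left(-9 + \frac{1}{2} \cdot 1 \cdot 9\right) = - 6 \left(-9 + \frac{9}{2}\right) = \left(-6\right) \left(- \frac{9}{2}\right) = 27$)
$r = 729$ ($r = \left(15 \cdot 0 + 27\right)^{2} = \left(0 + 27\right)^{2} = 27^{2} = 729$)
$- r = \left(-1\right) 729 = -729$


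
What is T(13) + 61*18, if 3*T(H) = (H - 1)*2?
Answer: 1106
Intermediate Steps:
T(H) = -⅔ + 2*H/3 (T(H) = ((H - 1)*2)/3 = ((-1 + H)*2)/3 = (-2 + 2*H)/3 = -⅔ + 2*H/3)
T(13) + 61*18 = (-⅔ + (⅔)*13) + 61*18 = (-⅔ + 26/3) + 1098 = 8 + 1098 = 1106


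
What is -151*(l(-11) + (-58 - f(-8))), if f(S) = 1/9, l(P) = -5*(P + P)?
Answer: -70517/9 ≈ -7835.2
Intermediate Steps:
l(P) = -10*P
f(S) = ⅑
-151*(l(-11) + (-58 - f(-8))) = -151*(-10*(-11) + (-58 - 1*⅑)) = -151*(110 + (-58 - ⅑)) = -151*(110 - 523/9) = -151*467/9 = -70517/9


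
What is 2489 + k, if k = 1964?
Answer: 4453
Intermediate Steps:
2489 + k = 2489 + 1964 = 4453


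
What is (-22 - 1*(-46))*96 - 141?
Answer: 2163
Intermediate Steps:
(-22 - 1*(-46))*96 - 141 = (-22 + 46)*96 - 141 = 24*96 - 141 = 2304 - 141 = 2163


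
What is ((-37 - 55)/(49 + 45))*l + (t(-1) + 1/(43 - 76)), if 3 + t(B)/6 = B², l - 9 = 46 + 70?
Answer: -208409/1551 ≈ -134.37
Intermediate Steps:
l = 125 (l = 9 + (46 + 70) = 9 + 116 = 125)
t(B) = -18 + 6*B²
((-37 - 55)/(49 + 45))*l + (t(-1) + 1/(43 - 76)) = ((-37 - 55)/(49 + 45))*125 + ((-18 + 6*(-1)²) + 1/(43 - 76)) = -92/94*125 + ((-18 + 6*1) + 1/(-33)) = -92*1/94*125 + ((-18 + 6) - 1/33) = -46/47*125 + (-12 - 1/33) = -5750/47 - 397/33 = -208409/1551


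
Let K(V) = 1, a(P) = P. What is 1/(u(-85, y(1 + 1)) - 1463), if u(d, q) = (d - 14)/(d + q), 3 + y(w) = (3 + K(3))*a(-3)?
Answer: -100/146201 ≈ -0.00068399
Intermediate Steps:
y(w) = -15 (y(w) = -3 + (3 + 1)*(-3) = -3 + 4*(-3) = -3 - 12 = -15)
u(d, q) = (-14 + d)/(d + q)
1/(u(-85, y(1 + 1)) - 1463) = 1/((-14 - 85)/(-85 - 15) - 1463) = 1/(-99/(-100) - 1463) = 1/(-1/100*(-99) - 1463) = 1/(99/100 - 1463) = 1/(-146201/100) = -100/146201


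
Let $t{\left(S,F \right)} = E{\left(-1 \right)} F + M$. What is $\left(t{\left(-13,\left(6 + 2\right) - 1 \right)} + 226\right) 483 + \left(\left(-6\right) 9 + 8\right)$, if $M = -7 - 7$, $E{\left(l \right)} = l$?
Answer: $98969$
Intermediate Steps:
$M = -14$
$t{\left(S,F \right)} = -14 - F$ ($t{\left(S,F \right)} = - F - 14 = -14 - F$)
$\left(t{\left(-13,\left(6 + 2\right) - 1 \right)} + 226\right) 483 + \left(\left(-6\right) 9 + 8\right) = \left(\left(-14 - \left(\left(6 + 2\right) - 1\right)\right) + 226\right) 483 + \left(\left(-6\right) 9 + 8\right) = \left(\left(-14 - \left(8 - 1\right)\right) + 226\right) 483 + \left(-54 + 8\right) = \left(\left(-14 - 7\right) + 226\right) 483 - 46 = \left(-21 + 226\right) 483 - 46 = 205 \cdot 483 - 46 = 99015 - 46 = 98969$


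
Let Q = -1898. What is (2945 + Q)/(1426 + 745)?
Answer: 1047/2171 ≈ 0.48227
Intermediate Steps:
(2945 + Q)/(1426 + 745) = (2945 - 1898)/(1426 + 745) = 1047/2171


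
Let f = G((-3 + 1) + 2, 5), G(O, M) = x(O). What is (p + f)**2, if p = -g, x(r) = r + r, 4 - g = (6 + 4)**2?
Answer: 9216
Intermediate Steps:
g = -96 (g = 4 - (6 + 4)**2 = 4 - 1*10**2 = 4 - 1*100 = 4 - 100 = -96)
x(r) = 2*r
G(O, M) = 2*O
f = 0 (f = 2*((-3 + 1) + 2) = 2*(-2 + 2) = 2*0 = 0)
p = 96 (p = -1*(-96) = 96)
(p + f)**2 = (96 + 0)**2 = 96**2 = 9216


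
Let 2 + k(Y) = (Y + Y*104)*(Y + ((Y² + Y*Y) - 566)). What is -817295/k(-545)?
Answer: 817295/33930934277 ≈ 2.4087e-5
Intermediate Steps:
k(Y) = -2 + 105*Y*(-566 + Y + 2*Y²) (k(Y) = -2 + (Y + Y*104)*(Y + ((Y² + Y*Y) - 566)) = -2 + (Y + 104*Y)*(Y + ((Y² + Y²) - 566)) = -2 + (105*Y)*(Y + (2*Y² - 566)) = -2 + (105*Y)*(Y + (-566 + 2*Y²)) = -2 + (105*Y)*(-566 + Y + 2*Y²) = -2 + 105*Y*(-566 + Y + 2*Y²))
-817295/k(-545) = -817295/(-2 - 59430*(-545) + 105*(-545)² + 210*(-545)³) = -817295/(-2 + 32389350 + 105*297025 + 210*(-161878625)) = -817295/(-2 + 32389350 + 31187625 - 33994511250) = -817295/(-33930934277) = -817295*(-1/33930934277) = 817295/33930934277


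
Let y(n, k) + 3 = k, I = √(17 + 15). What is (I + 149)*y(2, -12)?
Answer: -2235 - 60*√2 ≈ -2319.9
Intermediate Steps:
I = 4*√2 (I = √32 = 4*√2 ≈ 5.6569)
y(n, k) = -3 + k
(I + 149)*y(2, -12) = (4*√2 + 149)*(-3 - 12) = (149 + 4*√2)*(-15) = -2235 - 60*√2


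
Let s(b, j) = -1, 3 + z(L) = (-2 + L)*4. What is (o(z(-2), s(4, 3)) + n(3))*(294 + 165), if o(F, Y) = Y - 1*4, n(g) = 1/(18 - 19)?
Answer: -2754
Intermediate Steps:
z(L) = -11 + 4*L (z(L) = -3 + (-2 + L)*4 = -3 + (-8 + 4*L) = -11 + 4*L)
n(g) = -1 (n(g) = 1/(-1) = -1)
o(F, Y) = -4 + Y (o(F, Y) = Y - 4 = -4 + Y)
(o(z(-2), s(4, 3)) + n(3))*(294 + 165) = ((-4 - 1) - 1)*(294 + 165) = (-5 - 1)*459 = -6*459 = -2754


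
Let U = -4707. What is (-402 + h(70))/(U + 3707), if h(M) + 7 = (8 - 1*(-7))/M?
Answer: 5723/14000 ≈ 0.40879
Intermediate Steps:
h(M) = -7 + 15/M (h(M) = -7 + (8 - 1*(-7))/M = -7 + (8 + 7)/M = -7 + 15/M)
(-402 + h(70))/(U + 3707) = (-402 + (-7 + 15/70))/(-4707 + 3707) = (-402 + (-7 + 15*(1/70)))/(-1000) = (-402 + (-7 + 3/14))*(-1/1000) = (-402 - 95/14)*(-1/1000) = -5723/14*(-1/1000) = 5723/14000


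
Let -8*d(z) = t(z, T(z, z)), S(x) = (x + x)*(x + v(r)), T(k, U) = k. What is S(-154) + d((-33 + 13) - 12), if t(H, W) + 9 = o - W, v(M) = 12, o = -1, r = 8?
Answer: 174933/4 ≈ 43733.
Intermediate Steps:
t(H, W) = -10 - W (t(H, W) = -9 + (-1 - W) = -10 - W)
S(x) = 2*x*(12 + x) (S(x) = (x + x)*(x + 12) = (2*x)*(12 + x) = 2*x*(12 + x))
d(z) = 5/4 + z/8 (d(z) = -(-10 - z)/8 = 5/4 + z/8)
S(-154) + d((-33 + 13) - 12) = 2*(-154)*(12 - 154) + (5/4 + ((-33 + 13) - 12)/8) = 2*(-154)*(-142) + (5/4 + (-20 - 12)/8) = 43736 + (5/4 + (⅛)*(-32)) = 43736 + (5/4 - 4) = 43736 - 11/4 = 174933/4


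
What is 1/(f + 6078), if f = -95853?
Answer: -1/89775 ≈ -1.1139e-5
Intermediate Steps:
1/(f + 6078) = 1/(-95853 + 6078) = 1/(-89775) = -1/89775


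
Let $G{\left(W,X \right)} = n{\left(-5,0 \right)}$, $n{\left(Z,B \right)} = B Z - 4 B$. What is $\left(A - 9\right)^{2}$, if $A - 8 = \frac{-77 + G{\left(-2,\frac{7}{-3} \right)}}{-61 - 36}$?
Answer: $\frac{400}{9409} \approx 0.042512$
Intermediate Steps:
$n{\left(Z,B \right)} = - 4 B + B Z$
$G{\left(W,X \right)} = 0$ ($G{\left(W,X \right)} = 0 \left(-4 - 5\right) = 0 \left(-9\right) = 0$)
$A = \frac{853}{97}$ ($A = 8 + \frac{-77 + 0}{-61 - 36} = 8 - \frac{77}{-97} = 8 - - \frac{77}{97} = 8 + \frac{77}{97} = \frac{853}{97} \approx 8.7938$)
$\left(A - 9\right)^{2} = \left(\frac{853}{97} - 9\right)^{2} = \left(- \frac{20}{97}\right)^{2} = \frac{400}{9409}$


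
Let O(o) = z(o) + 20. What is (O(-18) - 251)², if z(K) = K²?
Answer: 8649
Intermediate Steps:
O(o) = 20 + o² (O(o) = o² + 20 = 20 + o²)
(O(-18) - 251)² = ((20 + (-18)²) - 251)² = ((20 + 324) - 251)² = (344 - 251)² = 93² = 8649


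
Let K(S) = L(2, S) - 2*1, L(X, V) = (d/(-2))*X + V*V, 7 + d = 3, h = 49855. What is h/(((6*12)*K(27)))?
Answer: 49855/52632 ≈ 0.94724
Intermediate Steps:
d = -4 (d = -7 + 3 = -4)
L(X, V) = V**2 + 2*X (L(X, V) = (-4/(-2))*X + V*V = (-4*(-1/2))*X + V**2 = 2*X + V**2 = V**2 + 2*X)
K(S) = 2 + S**2 (K(S) = (S**2 + 2*2) - 2*1 = (S**2 + 4) - 2 = (4 + S**2) - 2 = 2 + S**2)
h/(((6*12)*K(27))) = 49855/(((6*12)*(2 + 27**2))) = 49855/((72*(2 + 729))) = 49855/((72*731)) = 49855/52632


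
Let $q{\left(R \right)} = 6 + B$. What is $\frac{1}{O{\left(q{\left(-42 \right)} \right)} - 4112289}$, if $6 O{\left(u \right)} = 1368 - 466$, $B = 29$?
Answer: $- \frac{3}{12336416} \approx -2.4318 \cdot 10^{-7}$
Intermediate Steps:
$q{\left(R \right)} = 35$ ($q{\left(R \right)} = 6 + 29 = 35$)
$O{\left(u \right)} = \frac{451}{3}$ ($O{\left(u \right)} = \frac{1368 - 466}{6} = \frac{1}{6} \cdot 902 = \frac{451}{3}$)
$\frac{1}{O{\left(q{\left(-42 \right)} \right)} - 4112289} = \frac{1}{\frac{451}{3} - 4112289} = \frac{1}{- \frac{12336416}{3}} = - \frac{3}{12336416}$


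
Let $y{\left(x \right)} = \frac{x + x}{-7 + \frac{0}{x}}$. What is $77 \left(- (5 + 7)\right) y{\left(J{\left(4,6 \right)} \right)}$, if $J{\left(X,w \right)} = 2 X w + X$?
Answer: $13728$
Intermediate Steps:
$J{\left(X,w \right)} = X + 2 X w$ ($J{\left(X,w \right)} = 2 X w + X = X + 2 X w$)
$y{\left(x \right)} = - \frac{2 x}{7}$ ($y{\left(x \right)} = \frac{2 x}{-7 + 0} = \frac{2 x}{-7} = 2 x \left(- \frac{1}{7}\right) = - \frac{2 x}{7}$)
$77 \left(- (5 + 7)\right) y{\left(J{\left(4,6 \right)} \right)} = 77 \left(- (5 + 7)\right) \left(- \frac{2 \cdot 4 \left(1 + 2 \cdot 6\right)}{7}\right) = 77 \left(\left(-1\right) 12\right) \left(- \frac{2 \cdot 4 \left(1 + 12\right)}{7}\right) = 77 \left(-12\right) \left(- \frac{2 \cdot 4 \cdot 13}{7}\right) = - 924 \left(\left(- \frac{2}{7}\right) 52\right) = \left(-924\right) \left(- \frac{104}{7}\right) = 13728$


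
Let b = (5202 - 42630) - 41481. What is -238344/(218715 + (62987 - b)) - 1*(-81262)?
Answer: 29303732738/360611 ≈ 81261.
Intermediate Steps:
b = -78909 (b = -37428 - 41481 = -78909)
-238344/(218715 + (62987 - b)) - 1*(-81262) = -238344/(218715 + (62987 - 1*(-78909))) - 1*(-81262) = -238344/(218715 + (62987 + 78909)) + 81262 = -238344/(218715 + 141896) + 81262 = -238344/360611 + 81262 = 29303732738/360611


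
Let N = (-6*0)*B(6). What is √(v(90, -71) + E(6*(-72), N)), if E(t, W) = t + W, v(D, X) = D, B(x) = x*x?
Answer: 3*I*√38 ≈ 18.493*I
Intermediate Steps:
B(x) = x²
N = 0 (N = -6*0*6² = 0*36 = 0)
E(t, W) = W + t
√(v(90, -71) + E(6*(-72), N)) = √(90 + (0 + 6*(-72))) = √(90 + (0 - 432)) = √(90 - 432) = √(-342) = 3*I*√38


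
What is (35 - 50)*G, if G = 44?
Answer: -660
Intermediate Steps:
(35 - 50)*G = (35 - 50)*44 = -15*44 = -660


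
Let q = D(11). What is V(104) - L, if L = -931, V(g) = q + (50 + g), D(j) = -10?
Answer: 1075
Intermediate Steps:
q = -10
V(g) = 40 + g (V(g) = -10 + (50 + g) = 40 + g)
V(104) - L = (40 + 104) - 1*(-931) = 144 + 931 = 1075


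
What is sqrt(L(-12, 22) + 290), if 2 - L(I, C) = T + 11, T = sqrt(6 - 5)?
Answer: 2*sqrt(70) ≈ 16.733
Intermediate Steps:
T = 1 (T = sqrt(1) = 1)
L(I, C) = -10 (L(I, C) = 2 - (1 + 11) = 2 - 1*12 = 2 - 12 = -10)
sqrt(L(-12, 22) + 290) = sqrt(-10 + 290) = sqrt(280) = 2*sqrt(70)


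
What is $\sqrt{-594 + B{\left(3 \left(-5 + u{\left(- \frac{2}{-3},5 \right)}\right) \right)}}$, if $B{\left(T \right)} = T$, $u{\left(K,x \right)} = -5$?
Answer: $4 i \sqrt{39} \approx 24.98 i$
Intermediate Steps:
$\sqrt{-594 + B{\left(3 \left(-5 + u{\left(- \frac{2}{-3},5 \right)}\right) \right)}} = \sqrt{-594 + 3 \left(-5 - 5\right)} = \sqrt{-594 + 3 \left(-10\right)} = \sqrt{-594 - 30} = \sqrt{-624} = 4 i \sqrt{39}$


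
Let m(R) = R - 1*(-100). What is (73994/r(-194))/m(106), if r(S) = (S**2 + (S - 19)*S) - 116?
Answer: 36997/8120726 ≈ 0.0045559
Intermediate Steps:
r(S) = -116 + S**2 + S*(-19 + S) (r(S) = (S**2 + (-19 + S)*S) - 116 = (S**2 + S*(-19 + S)) - 116 = -116 + S**2 + S*(-19 + S))
m(R) = 100 + R (m(R) = R + 100 = 100 + R)
(73994/r(-194))/m(106) = (73994/(-116 - 19*(-194) + 2*(-194)**2))/(100 + 106) = (73994/(-116 + 3686 + 2*37636))/206 = (73994/(-116 + 3686 + 75272))*(1/206) = (73994/78842)*(1/206) = (73994*(1/78842))*(1/206) = (36997/39421)*(1/206) = 36997/8120726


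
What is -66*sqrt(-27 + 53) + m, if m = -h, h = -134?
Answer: 134 - 66*sqrt(26) ≈ -202.54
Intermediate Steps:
m = 134 (m = -1*(-134) = 134)
-66*sqrt(-27 + 53) + m = -66*sqrt(-27 + 53) + 134 = -66*sqrt(26) + 134 = 134 - 66*sqrt(26)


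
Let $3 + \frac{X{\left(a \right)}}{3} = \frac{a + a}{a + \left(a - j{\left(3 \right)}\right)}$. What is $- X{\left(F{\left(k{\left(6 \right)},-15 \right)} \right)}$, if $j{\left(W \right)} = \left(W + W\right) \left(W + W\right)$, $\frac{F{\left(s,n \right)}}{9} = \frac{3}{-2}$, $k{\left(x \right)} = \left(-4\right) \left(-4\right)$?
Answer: $\frac{54}{7} \approx 7.7143$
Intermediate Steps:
$k{\left(x \right)} = 16$
$F{\left(s,n \right)} = - \frac{27}{2}$ ($F{\left(s,n \right)} = 9 \frac{3}{-2} = 9 \cdot 3 \left(- \frac{1}{2}\right) = 9 \left(- \frac{3}{2}\right) = - \frac{27}{2}$)
$j{\left(W \right)} = 4 W^{2}$ ($j{\left(W \right)} = 2 W 2 W = 4 W^{2}$)
$X{\left(a \right)} = -9 + \frac{6 a}{-36 + 2 a}$ ($X{\left(a \right)} = -9 + 3 \frac{a + a}{a + \left(a - 4 \cdot 3^{2}\right)} = -9 + 3 \frac{2 a}{a + \left(a - 4 \cdot 9\right)} = -9 + 3 \frac{2 a}{a + \left(a - 36\right)} = -9 + 3 \frac{2 a}{a + \left(-36 + a\right)} = -9 + 3 \frac{2 a}{-36 + 2 a} = -9 + \frac{6 a}{-36 + 2 a}$)
$- X{\left(F{\left(k{\left(6 \right)},-15 \right)} \right)} = - \frac{6 \left(27 - - \frac{27}{2}\right)}{-18 - \frac{27}{2}} = - \frac{6 \left(27 + \frac{27}{2}\right)}{- \frac{63}{2}} = - \frac{6 \left(-2\right) 81}{63 \cdot 2} = \left(-1\right) \left(- \frac{54}{7}\right) = \frac{54}{7}$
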